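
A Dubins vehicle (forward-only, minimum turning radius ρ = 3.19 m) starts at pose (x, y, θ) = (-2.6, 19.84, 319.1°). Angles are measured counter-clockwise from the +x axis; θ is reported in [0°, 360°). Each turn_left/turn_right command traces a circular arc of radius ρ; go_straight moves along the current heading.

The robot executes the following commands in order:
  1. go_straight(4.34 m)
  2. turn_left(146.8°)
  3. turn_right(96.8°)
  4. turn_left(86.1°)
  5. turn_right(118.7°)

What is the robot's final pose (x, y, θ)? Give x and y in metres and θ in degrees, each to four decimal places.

set_pose: (x, y, θ) = (-2.6000, 19.8400, 319.1000°), ρ = 3.19
go_straight(4.34): x += 4.34·cos θ, y += 4.34·sin θ → (0.6804, 16.9984, 319.1000°)
turn_left(146.8°): centre at ρ to the left, rotate +146.8° → (5.8370, 20.2835, 465.9000° ≡ 105.9000°)
turn_right(96.8°): centre at ρ to the right, rotate −96.8° → (8.4004, 24.3073, 9.1000°)
turn_left(86.1°): centre at ρ to the left, rotate +86.1° → (11.0728, 27.7463, 95.2000°)
turn_right(118.7°): centre at ρ to the right, rotate −118.7° → (15.5216, 30.9608, -23.5000° ≡ 336.5000°)

(15.5216, 30.9608, 336.5000°)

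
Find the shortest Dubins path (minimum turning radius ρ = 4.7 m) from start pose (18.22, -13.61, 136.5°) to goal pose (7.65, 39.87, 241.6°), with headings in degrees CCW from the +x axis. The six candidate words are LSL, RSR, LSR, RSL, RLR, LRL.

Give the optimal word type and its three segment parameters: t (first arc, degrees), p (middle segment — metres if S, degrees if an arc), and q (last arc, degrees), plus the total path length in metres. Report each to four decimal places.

Let ψ = atan2(Δy, Δx) = atan2(53.48, -10.57) = 101.1801° be the start→goal bearing.
Normalize: d = |goal − start| / ρ = 54.514542/4.7 = 11.598839, α = (θ_start − ψ) mod 360° = 35.3199° = 0.616449 rad, β = (θ_goal − ψ) mod 360° = 140.4199° = 2.450790 rad.
Common terms: sin α = 0.578141, cos α = 0.815937, sin β = 0.637156, cos β = -0.770735, cos(α−β) = -0.260505, d² = 134.533060. Work in radians in the unit-radius frame; every candidate has L = ρ·(t + p + q).
LSL: p² = 2 + d² − 2cos(α−β) + 2d(sin α − sin β) = 135.685067; p = √p² = 11.648393; φ = atan2(cos β − cos α, d + sin α − sin β) = -0.136639 rad; t = (φ − α) mod 2π = 5.530098 rad, q = (β − φ) mod 2π = 2.587429 rad → L = 4.7·(5.530098 + 11.648393 + 2.587429) = 4.7·19.765920 = 92.899823 m
RSR: p² = 2 + d² − 2cos(α−β) + 2d(sin β − sin α) = 138.423071; p = √p² = 11.765333; φ = atan2(cos α − cos β, d − sin α + sin β) = 0.135272 rad; t = (α − φ) mod 2π = 0.481177 rad, q = (φ − β) mod 2π = 3.967667 rad → L = 4.7·(0.481177 + 11.765333 + 3.967667) = 4.7·16.214178 = 76.206635 m
LSR: p² = d² − 2 + 2cos(α−β) + 2d(sin α + sin β) = 160.204128; p = √p² = 12.657177; φ = atan2(−cos α − cos β, d + sin α + sin β) − atan2(−2, p) = 0.153190 rad; t = (φ − α) mod 2π = 5.819926 rad, q = (φ − β) mod 2π = 3.985585 rad → L = 4.7·(5.819926 + 12.657177 + 3.985585) = 4.7·22.462688 = 105.574635 m
RSL: p² = d² − 2 + 2cos(α−β) − 2d(sin α + sin β) = 103.819974; p = √p² = 10.189209; φ = atan2(cos α + cos β, d − sin α − sin β) − atan2(2, p) = -0.189469 rad; t = (α − φ) mod 2π = 0.805918 rad, q = (β − φ) mod 2π = 2.640259 rad → L = 4.7·(0.805918 + 10.189209 + 2.640259) = 4.7·13.635385 = 64.086311 m
RLR: c = (6 − d² + 2cos(α−β) + 2d(sin α − sin β))/8 = -16.302884, |c| > 1 → infeasible
LRL: c = (6 − d² + 2cos(α−β) − 2d(sin α − sin β))/8 = -15.960633, |c| > 1 → infeasible
Shortest: RSL with L = 64.086311 m ≈ 64.0863 m
Convert RSL to answer units (arcs ×180/π): t = 0.805918·180/π = 46.1757°, p = ρ·p = 4.7·10.189209 = 47.8893 m, q = 2.640259·180/π = 151.2757°, L = 64.0863 m.

RSL: t = 46.1757°, p = 47.8893 m, q = 151.2757°, L = 64.0863 m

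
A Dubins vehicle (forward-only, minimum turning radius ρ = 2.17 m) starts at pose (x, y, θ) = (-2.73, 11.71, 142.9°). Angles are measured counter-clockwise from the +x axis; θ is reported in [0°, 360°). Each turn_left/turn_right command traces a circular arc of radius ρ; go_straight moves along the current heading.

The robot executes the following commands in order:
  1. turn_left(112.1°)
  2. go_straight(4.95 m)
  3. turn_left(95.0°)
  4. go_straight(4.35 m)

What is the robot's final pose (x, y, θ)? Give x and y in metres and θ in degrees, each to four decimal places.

set_pose: (x, y, θ) = (-2.7300, 11.7100, 142.9000°), ρ = 2.17
turn_left(112.1°): centre at ρ to the left, rotate +112.1° → (-6.1350, 10.5409, 255.0000°)
go_straight(4.95): x += 4.95·cos θ, y += 4.95·sin θ → (-7.4162, 5.7595, 255.0000°)
turn_left(95.0°): centre at ρ to the left, rotate +95.0° → (-5.6969, 3.0609, 350.0000°)
go_straight(4.35): x += 4.35·cos θ, y += 4.35·sin θ → (-1.4130, 2.3055, 350.0000°)

(-1.4130, 2.3055, 350.0000°)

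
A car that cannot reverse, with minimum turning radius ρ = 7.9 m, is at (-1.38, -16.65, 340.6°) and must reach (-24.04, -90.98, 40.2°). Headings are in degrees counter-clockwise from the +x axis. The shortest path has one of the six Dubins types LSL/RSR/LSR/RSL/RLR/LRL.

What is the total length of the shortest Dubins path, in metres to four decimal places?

Let ψ = atan2(Δy, Δx) = atan2(-74.33, -22.66) = -106.9542° be the start→goal bearing.
Normalize: d = |goal − start| / ρ = 77.707300/7.9 = 9.836367, α = (θ_start − ψ) mod 360° = 87.5542° = 1.528109 rad, β = (θ_goal − ψ) mod 360° = 147.1542° = 2.568325 rad.
Common terms: sin α = 0.999089, cos α = 0.042674, sin β = 0.542380, cos β = -0.840133, cos(α−β) = 0.506034, d² = 96.754118. Work in radians in the unit-radius frame; every candidate has L = ρ·(t + p + q).
LSL: p² = 2 + d² − 2cos(α−β) + 2d(sin α − sin β) = 106.726765; p = √p² = 10.330865; φ = atan2(cos β − cos α, d + sin α − sin β) = -0.085558 rad; t = (φ − α) mod 2π = 4.669519 rad, q = (β − φ) mod 2π = 2.653883 rad → L = 7.9·(4.669519 + 10.330865 + 2.653883) = 7.9·17.654266 = 139.468703 m
RSR: p² = 2 + d² − 2cos(α−β) + 2d(sin β − sin α) = 88.757336; p = √p² = 9.421111; φ = atan2(cos α − cos β, d − sin α + sin β) = 0.093843 rad; t = (α − φ) mod 2π = 1.434266 rad, q = (φ − β) mod 2π = 3.808703 rad → L = 7.9·(1.434266 + 9.421111 + 3.808703) = 7.9·14.664080 = 115.846234 m
LSR: p² = d² − 2 + 2cos(α−β) + 2d(sin α + sin β) = 126.091097; p = √p² = 11.229029; φ = atan2(−cos α − cos β, d + sin α + sin β) − atan2(−2, p) = 0.246236 rad; t = (φ − α) mod 2π = 5.001312 rad, q = (φ − β) mod 2π = 3.961096 rad → L = 7.9·(5.001312 + 11.229029 + 3.961096) = 7.9·20.191437 = 159.512354 m
RSL: p² = d² − 2 + 2cos(α−β) − 2d(sin α + sin β) = 65.441274; p = √p² = 8.089578; φ = atan2(cos α + cos β, d − sin α − sin β) − atan2(2, p) = -0.338215 rad; t = (α − φ) mod 2π = 1.866324 rad, q = (β − φ) mod 2π = 2.906541 rad → L = 7.9·(1.866324 + 8.089578 + 2.906541) = 7.9·12.862443 = 101.613301 m
RLR: c = (6 − d² + 2cos(α−β) + 2d(sin α − sin β))/8 = -10.094667, |c| > 1 → infeasible
LRL: c = (6 − d² + 2cos(α−β) − 2d(sin α − sin β))/8 = -12.340846, |c| > 1 → infeasible
Shortest: RSL with L = 101.613301 m ≈ 101.6133 m

101.6133 m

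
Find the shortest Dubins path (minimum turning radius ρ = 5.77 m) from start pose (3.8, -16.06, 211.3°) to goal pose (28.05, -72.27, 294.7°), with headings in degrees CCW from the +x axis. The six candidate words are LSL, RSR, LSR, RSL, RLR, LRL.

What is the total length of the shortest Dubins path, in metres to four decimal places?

63.9881 m

Let ψ = atan2(Δy, Δx) = atan2(-56.21, 24.25) = -66.6638° be the start→goal bearing.
Normalize: d = |goal − start| / ρ = 61.217862/5.77 = 10.609681, α = (θ_start − ψ) mod 360° = 277.9638° = 4.851383 rad, β = (θ_goal − ψ) mod 360° = 1.3638° = 0.023802 rad.
Common terms: sin α = -0.990356, cos α = 0.138547, sin β = 0.023800, cos β = 0.999717, cos(α−β) = 0.114937, d² = 112.565340. Work in radians in the unit-radius frame; every candidate has L = ρ·(t + p + q).
LSL: p² = 2 + d² − 2cos(α−β) + 2d(sin α − sin β) = 92.815724; p = √p² = 9.634092; φ = atan2(cos β − cos α, d + sin α − sin β) = 0.089507 rad; t = (φ − α) mod 2π = 1.521310 rad, q = (β − φ) mod 2π = 6.217480 rad → L = 5.77·(1.521310 + 9.634092 + 6.217480) = 5.77·17.372882 = 100.241527 m
RSR: p² = 2 + d² − 2cos(α−β) + 2d(sin β − sin α) = 135.855207; p = √p² = 11.655694; φ = atan2(cos α − cos β, d − sin α + sin β) = -0.073951 rad; t = (α − φ) mod 2π = 4.925334 rad, q = (φ − β) mod 2π = 6.185432 rad → L = 5.77·(4.925334 + 11.655694 + 6.185432) = 5.77·22.766460 = 131.362475 m
LSR: p² = d² − 2 + 2cos(α−β) + 2d(sin α + sin β) = 90.285514; p = √p² = 9.501869; φ = atan2(−cos α − cos β, d + sin α + sin β) − atan2(−2, p) = 0.089961 rad; t = (φ − α) mod 2π = 1.521764 rad, q = (φ − β) mod 2π = 0.066159 rad → L = 5.77·(1.521764 + 9.501869 + 0.066159) = 5.77·11.089792 = 63.988099 m
RSL: p² = d² − 2 + 2cos(α−β) − 2d(sin α + sin β) = 131.304914; p = √p² = 11.458836; φ = atan2(cos α + cos β, d − sin α − sin β) − atan2(2, p) = -0.074785 rad; t = (α − φ) mod 2π = 4.926168 rad, q = (β − φ) mod 2π = 0.098587 rad → L = 5.77·(4.926168 + 11.458836 + 0.098587) = 5.77·16.483590 = 95.110315 m
RLR: c = (6 − d² + 2cos(α−β) + 2d(sin α − sin β))/8 = -15.981901, |c| > 1 → infeasible
LRL: c = (6 − d² + 2cos(α−β) − 2d(sin α − sin β))/8 = -10.601965, |c| > 1 → infeasible
Shortest: LSR with L = 63.988099 m ≈ 63.9881 m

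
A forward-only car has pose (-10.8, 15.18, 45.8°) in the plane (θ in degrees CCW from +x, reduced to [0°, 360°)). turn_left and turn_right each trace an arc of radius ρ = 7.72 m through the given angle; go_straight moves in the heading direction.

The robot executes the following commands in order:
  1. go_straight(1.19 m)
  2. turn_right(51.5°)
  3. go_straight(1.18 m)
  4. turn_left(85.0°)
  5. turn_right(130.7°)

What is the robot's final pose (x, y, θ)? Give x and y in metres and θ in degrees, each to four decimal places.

set_pose: (x, y, θ) = (-10.8000, 15.1800, 45.8000°), ρ = 7.72
go_straight(1.19): x += 1.19·cos θ, y += 1.19·sin θ → (-9.9704, 16.0331, 45.8000°)
turn_right(51.5°): centre at ρ to the right, rotate −51.5° → (-3.6691, 18.3328, -5.7000° ≡ 354.3000°)
go_straight(1.18): x += 1.18·cos θ, y += 1.18·sin θ → (-2.4949, 18.2156, 354.3000°)
turn_left(85.0°): centre at ρ to the left, rotate +85.0° → (5.8576, 24.4641, 439.3000° ≡ 79.3000°)
turn_right(130.7°): centre at ρ to the right, rotate −130.7° → (19.4767, 27.8471, -51.4000° ≡ 308.6000°)

(19.4767, 27.8471, 308.6000°)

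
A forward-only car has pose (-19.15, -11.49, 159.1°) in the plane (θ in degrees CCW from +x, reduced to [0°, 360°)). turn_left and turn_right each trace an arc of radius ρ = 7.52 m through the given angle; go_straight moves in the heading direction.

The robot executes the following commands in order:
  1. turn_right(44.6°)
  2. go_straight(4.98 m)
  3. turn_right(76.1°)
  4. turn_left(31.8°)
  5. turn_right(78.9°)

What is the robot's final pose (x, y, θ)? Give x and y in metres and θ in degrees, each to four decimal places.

set_pose: (x, y, θ) = (-19.1500, -11.4900, 159.1000°), ρ = 7.52
turn_right(44.6°): centre at ρ to the right, rotate −44.6° → (-23.3102, -7.5833, 114.5000°)
go_straight(4.98): x += 4.98·cos θ, y += 4.98·sin θ → (-25.3754, -3.0517, 114.5000°)
turn_right(76.1°): centre at ρ to the right, rotate −76.1° → (-23.2035, 5.9602, 38.4000°)
turn_left(31.8°): centre at ρ to the left, rotate +31.8° → (-20.7991, 9.3063, 70.2000°)
turn_right(78.9°): centre at ρ to the right, rotate −78.9° → (-12.5862, 14.1924, -8.7000° ≡ 351.3000°)

(-12.5862, 14.1924, 351.3000°)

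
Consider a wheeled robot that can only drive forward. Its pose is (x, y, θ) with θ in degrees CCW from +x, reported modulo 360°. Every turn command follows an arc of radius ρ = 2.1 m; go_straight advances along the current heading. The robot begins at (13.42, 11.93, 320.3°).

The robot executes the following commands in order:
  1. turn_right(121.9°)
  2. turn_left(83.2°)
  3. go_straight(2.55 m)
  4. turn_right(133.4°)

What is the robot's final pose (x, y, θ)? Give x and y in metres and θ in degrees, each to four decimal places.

set_pose: (x, y, θ) = (13.4200, 11.9300, 320.3000°), ρ = 2.1
turn_right(121.9°): centre at ρ to the right, rotate −121.9° → (12.7415, 8.3216, 198.4000°)
turn_left(83.2°): centre at ρ to the left, rotate +83.2° → (11.3472, 5.9067, 281.6000°)
go_straight(2.55): x += 2.55·cos θ, y += 2.55·sin θ → (11.8600, 3.4088, 281.6000°)
turn_right(133.4°): centre at ρ to the right, rotate −133.4° → (8.6962, 1.2018, 148.2000°)

(8.6962, 1.2018, 148.2000°)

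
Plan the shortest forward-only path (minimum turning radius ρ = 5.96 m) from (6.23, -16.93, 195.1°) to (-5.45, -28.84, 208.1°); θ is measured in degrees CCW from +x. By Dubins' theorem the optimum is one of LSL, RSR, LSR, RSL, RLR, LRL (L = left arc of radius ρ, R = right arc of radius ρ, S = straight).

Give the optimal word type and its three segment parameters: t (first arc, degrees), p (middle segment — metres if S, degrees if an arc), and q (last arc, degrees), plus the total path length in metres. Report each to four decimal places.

LSR: t = 36.0064°, p = 10.7702 m, q = 23.0064°, L = 16.9088 m

Let ψ = atan2(Δy, Δx) = atan2(-11.91, -11.68) = -134.4414° be the start→goal bearing.
Normalize: d = |goal − start| / ρ = 16.681442/5.96 = 2.798900, α = (θ_start − ψ) mod 360° = 329.5414° = 5.751582 rad, β = (θ_goal − ψ) mod 360° = 342.5414° = 5.978475 rad.
Common terms: sin α = -0.506916, cos α = 0.861996, sin β = -0.300017, cos β = 0.953934, cos(α−β) = 0.974370, d² = 7.833839. Work in radians in the unit-radius frame; every candidate has L = ρ·(t + p + q).
LSL: p² = 2 + d² − 2cos(α−β) + 2d(sin α − sin β) = 6.726920; p = √p² = 2.593631; φ = atan2(cos β − cos α, d + sin α − sin β) = 0.035455 rad; t = (φ − α) mod 2π = 0.567058 rad, q = (β − φ) mod 2π = 5.943020 rad → L = 5.96·(0.567058 + 2.593631 + 5.943020) = 5.96·9.103709 = 54.258104 m
RSR: p² = 2 + d² − 2cos(α−β) + 2d(sin β − sin α) = 9.043278; p = √p² = 3.007204; φ = atan2(cos α − cos β, d − sin α + sin β) = -0.030577 rad; t = (α − φ) mod 2π = 5.782160 rad, q = (φ − β) mod 2π = 0.274133 rad → L = 5.96·(5.782160 + 3.007204 + 0.274133) = 5.96·9.063497 = 54.018441 m
LSR: p² = d² − 2 + 2cos(α−β) + 2d(sin α + sin β) = 3.265533; p = √p² = 1.807079; φ = atan2(−cos α − cos β, d + sin α + sin β) − atan2(−2, p) = 0.096828 rad; t = (φ − α) mod 2π = 0.628431 rad, q = (φ − β) mod 2π = 0.401538 rad → L = 5.96·(0.628431 + 1.807079 + 0.401538) = 5.96·2.837047 = 16.908803 m
RSL: p² = d² − 2 + 2cos(α−β) − 2d(sin α + sin β) = 12.299626; p = √p² = 3.507082; φ = atan2(cos α + cos β, d − sin α − sin β) − atan2(2, p) = -0.051745 rad; t = (α − φ) mod 2π = 5.803327 rad, q = (β − φ) mod 2π = 6.030220 rad → L = 5.96·(5.803327 + 3.507082 + 6.030220) = 5.96·15.340630 = 91.430154 m
RLR: c = (6 − d² + 2cos(α−β) + 2d(sin α − sin β))/8 = -0.130410; p = 2π − arccos c = 4.581607 rad; φ = atan2(cos α − cos β, d − sin α + sin β) = -0.030577 rad; t = (α − φ + p/2) mod 2π = 1.789778 rad, q = (α − β − t + p) mod 2π = 2.564936 rad → L = 5.96·(1.789778 + 4.581607 + 2.564936) = 5.96·8.936321 = 53.260471 m
LRL: c = (6 − d² + 2cos(α−β) − 2d(sin α − sin β))/8 = 0.159135; p = 2π − arccos c = 4.872203 rad; φ = atan2(cos β − cos α, d + sin α − sin β) = 0.035455 rad; t = (φ − α + p/2) mod 2π = 3.003160 rad, q = (β − α − t + p) mod 2π = 2.095936 rad → L = 5.96·(3.003160 + 4.872203 + 2.095936) = 5.96·9.971300 = 59.428946 m
Shortest: LSR with L = 16.908803 m ≈ 16.9088 m
Convert LSR to answer units (arcs ×180/π): t = 0.628431·180/π = 36.0064°, p = ρ·p = 5.96·1.807079 = 10.7702 m, q = 0.401538·180/π = 23.0064°, L = 16.9088 m.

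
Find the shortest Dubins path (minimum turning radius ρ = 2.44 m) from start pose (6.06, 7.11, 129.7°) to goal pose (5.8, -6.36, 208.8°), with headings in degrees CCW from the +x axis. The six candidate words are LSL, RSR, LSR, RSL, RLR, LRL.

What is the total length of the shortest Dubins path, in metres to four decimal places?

Let ψ = atan2(Δy, Δx) = atan2(-13.47, -0.26) = -91.1058° be the start→goal bearing.
Normalize: d = |goal − start| / ρ = 13.472509/2.44 = 5.521520, α = (θ_start − ψ) mod 360° = 220.8058° = 3.853788 rad, β = (θ_goal − ψ) mod 360° = 299.9058° = 5.234344 rad.
Common terms: sin α = -0.653497, cos α = -0.756929, sin β = -0.866846, cos β = 0.498575, cos(α−β) = 0.189095, d² = 30.487184. Work in radians in the unit-radius frame; every candidate has L = ρ·(t + p + q).
LSL: p² = 2 + d² − 2cos(α−β) + 2d(sin α − sin β) = 34.465017; p = √p² = 5.870691; φ = atan2(cos β − cos α, d + sin α − sin β) = 0.215524 rad; t = (φ − α) mod 2π = 2.644922 rad, q = (β − φ) mod 2π = 5.018819 rad → L = 2.44·(2.644922 + 5.870691 + 5.018819) = 2.44·13.534432 = 33.024014 m
RSR: p² = 2 + d² − 2cos(α−β) + 2d(sin β − sin α) = 29.752970; p = √p² = 5.454628; φ = atan2(cos α − cos β, d − sin α + sin β) = -0.232255 rad; t = (α − φ) mod 2π = 4.086043 rad, q = (φ − β) mod 2π = 0.816587 rad → L = 2.44·(4.086043 + 5.454628 + 0.816587) = 2.44·10.357258 = 25.271710 m
LSR: p² = d² − 2 + 2cos(α−β) + 2d(sin α + sin β) = 12.076161; p = √p² = 3.475077; φ = atan2(−cos α − cos β, d + sin α + sin β) − atan2(−2, p) = 0.586710 rad; t = (φ − α) mod 2π = 3.016107 rad, q = (φ − β) mod 2π = 1.635552 rad → L = 2.44·(3.016107 + 3.475077 + 1.635552) = 2.44·8.126736 = 19.829236 m
RSL: p² = d² − 2 + 2cos(α−β) − 2d(sin α + sin β) = 45.654589; p = √p² = 6.756818; φ = atan2(cos α + cos β, d − sin α − sin β) − atan2(2, p) = -0.324452 rad; t = (α − φ) mod 2π = 4.178240 rad, q = (β − φ) mod 2π = 5.558796 rad → L = 2.44·(4.178240 + 6.756818 + 5.558796) = 2.44·16.493854 = 40.245005 m
RLR: c = (6 − d² + 2cos(α−β) + 2d(sin α − sin β))/8 = -2.719121, |c| > 1 → infeasible
LRL: c = (6 − d² + 2cos(α−β) − 2d(sin α − sin β))/8 = -3.308127, |c| > 1 → infeasible
Shortest: LSR with L = 19.829236 m ≈ 19.8292 m

19.8292 m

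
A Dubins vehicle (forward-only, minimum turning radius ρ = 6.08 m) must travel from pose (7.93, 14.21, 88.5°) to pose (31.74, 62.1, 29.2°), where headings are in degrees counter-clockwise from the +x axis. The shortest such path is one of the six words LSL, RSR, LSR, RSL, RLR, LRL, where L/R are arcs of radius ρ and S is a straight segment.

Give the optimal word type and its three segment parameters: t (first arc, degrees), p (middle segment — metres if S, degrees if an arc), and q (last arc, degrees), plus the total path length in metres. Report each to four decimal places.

Let ψ = atan2(Δy, Δx) = atan2(47.89, 23.81) = 63.5643° be the start→goal bearing.
Normalize: d = |goal − start| / ρ = 53.482410/6.08 = 8.796449, α = (θ_start − ψ) mod 360° = 24.9357° = 0.435210 rad, β = (θ_goal − ψ) mod 360° = 325.6357° = 5.683415 rad.
Common terms: sin α = 0.421601, cos α = 0.906782, sin β = -0.564453, cos β = 0.825465, cos(α−β) = 0.510543, d² = 77.377516. Work in radians in the unit-radius frame; every candidate has L = ρ·(t + p + q).
LSL: p² = 2 + d² − 2cos(α−β) + 2d(sin α − sin β) = 95.703972; p = √p² = 9.782841; φ = atan2(cos β − cos α, d + sin α − sin β) = -0.008312 rad; t = (φ − α) mod 2π = 5.839663 rad, q = (β − φ) mod 2π = 5.691727 rad → L = 6.08·(5.839663 + 9.782841 + 5.691727) = 6.08·21.314231 = 129.590525 m
RSR: p² = 2 + d² − 2cos(α−β) + 2d(sin β − sin α) = 61.008888; p = √p² = 7.810819; φ = atan2(cos α − cos β, d − sin α + sin β) = 0.010411 rad; t = (α − φ) mod 2π = 0.424799 rad, q = (φ − β) mod 2π = 0.610181 rad → L = 6.08·(0.424799 + 7.810819 + 0.610181) = 6.08·8.845799 = 53.782457 m
LSR: p² = d² − 2 + 2cos(α−β) + 2d(sin α + sin β) = 73.885420; p = √p² = 8.595663; φ = atan2(−cos α − cos β, d + sin α + sin β) − atan2(−2, p) = 0.031043 rad; t = (φ − α) mod 2π = 5.879018 rad, q = (φ − β) mod 2π = 0.630813 rad → L = 6.08·(5.879018 + 8.595663 + 0.630813) = 6.08·15.105494 = 91.841403 m
RSL: p² = d² − 2 + 2cos(α−β) − 2d(sin α + sin β) = 78.911784; p = √p² = 8.883230; φ = atan2(cos α + cos β, d − sin α − sin β) − atan2(2, p) = -0.030044 rad; t = (α − φ) mod 2π = 0.465254 rad, q = (β − φ) mod 2π = 5.713459 rad → L = 6.08·(0.465254 + 8.883230 + 5.713459) = 6.08·15.061944 = 91.576620 m
RLR: c = (6 − d² + 2cos(α−β) + 2d(sin α − sin β))/8 = -6.626111, |c| > 1 → infeasible
LRL: c = (6 − d² + 2cos(α−β) − 2d(sin α − sin β))/8 = -10.962996, |c| > 1 → infeasible
Shortest: RSR with L = 53.782457 m ≈ 53.7825 m
Convert RSR to answer units (arcs ×180/π): t = 0.424799·180/π = 24.3392°, p = ρ·p = 6.08·7.810819 = 47.4898 m, q = 0.610181·180/π = 34.9608°, L = 53.7825 m.

RSR: t = 24.3392°, p = 47.4898 m, q = 34.9608°, L = 53.7825 m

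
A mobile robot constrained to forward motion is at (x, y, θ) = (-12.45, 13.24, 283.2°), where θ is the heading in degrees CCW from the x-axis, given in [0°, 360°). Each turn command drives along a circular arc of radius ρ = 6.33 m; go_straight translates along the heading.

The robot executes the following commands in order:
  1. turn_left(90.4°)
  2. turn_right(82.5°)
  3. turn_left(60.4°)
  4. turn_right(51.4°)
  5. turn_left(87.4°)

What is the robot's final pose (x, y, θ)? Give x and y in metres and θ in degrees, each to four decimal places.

set_pose: (x, y, θ) = (-12.4500, 13.2400, 283.2000°), ρ = 6.33
turn_left(90.4°): centre at ρ to the left, rotate +90.4° → (-4.7988, 8.5329, 373.6000° ≡ 13.6000°)
turn_right(82.5°): centre at ρ to the right, rotate −82.5° → (2.5952, 4.6592, -68.9000° ≡ 291.1000°)
turn_left(60.4°): centre at ρ to the left, rotate +60.4° → (7.5652, 0.6775, 351.5000°)
turn_right(51.4°): centre at ρ to the right, rotate −51.4° → (12.1060, -2.4084, 300.1000°)
turn_left(87.4°): centre at ρ to the left, rotate +87.4° → (20.5053, -4.8486, 387.5000° ≡ 27.5000°)

(20.5053, -4.8486, 27.5000°)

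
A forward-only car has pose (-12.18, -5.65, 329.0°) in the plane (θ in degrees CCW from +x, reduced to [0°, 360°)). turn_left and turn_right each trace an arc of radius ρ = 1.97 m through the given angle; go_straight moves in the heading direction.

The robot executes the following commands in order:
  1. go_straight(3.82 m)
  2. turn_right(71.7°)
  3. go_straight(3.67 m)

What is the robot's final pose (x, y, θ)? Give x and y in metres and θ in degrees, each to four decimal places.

(-8.8053, -13.3194, 257.3000°)

set_pose: (x, y, θ) = (-12.1800, -5.6500, 329.0000°), ρ = 1.97
go_straight(3.82): x += 3.82·cos θ, y += 3.82·sin θ → (-8.9056, -7.6174, 329.0000°)
turn_right(71.7°): centre at ρ to the right, rotate −71.7° → (-7.9984, -9.7392, 257.3000°)
go_straight(3.67): x += 3.67·cos θ, y += 3.67·sin θ → (-8.8053, -13.3194, 257.3000°)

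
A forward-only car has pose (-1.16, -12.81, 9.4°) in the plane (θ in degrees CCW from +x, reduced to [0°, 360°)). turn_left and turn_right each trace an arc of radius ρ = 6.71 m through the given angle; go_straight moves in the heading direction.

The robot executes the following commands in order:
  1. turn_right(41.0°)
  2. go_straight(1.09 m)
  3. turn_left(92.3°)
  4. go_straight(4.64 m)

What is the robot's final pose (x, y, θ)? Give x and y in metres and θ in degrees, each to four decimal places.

set_pose: (x, y, θ) = (-1.1600, -12.8100, 9.4000°), ρ = 6.71
turn_right(41.0°): centre at ρ to the right, rotate −41.0° → (3.4519, -13.7148, -31.6000° ≡ 328.4000°)
go_straight(1.09): x += 1.09·cos θ, y += 1.09·sin θ → (4.3802, -14.2860, 328.4000°)
turn_left(92.3°): centre at ρ to the left, rotate +92.3° → (13.7478, -11.8546, 420.7000° ≡ 60.7000°)
go_straight(4.64): x += 4.64·cos θ, y += 4.64·sin θ → (16.0185, -7.8082, 60.7000°)

(16.0185, -7.8082, 60.7000°)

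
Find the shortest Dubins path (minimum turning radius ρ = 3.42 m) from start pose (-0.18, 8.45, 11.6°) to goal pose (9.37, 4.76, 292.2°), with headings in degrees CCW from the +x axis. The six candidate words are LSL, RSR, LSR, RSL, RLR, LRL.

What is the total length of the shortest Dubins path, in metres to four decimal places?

10.6645 m

Let ψ = atan2(Δy, Δx) = atan2(-3.69, 9.55) = -21.1259° be the start→goal bearing.
Normalize: d = |goal − start| / ρ = 10.238096/3.42 = 2.993595, α = (θ_start − ψ) mod 360° = 32.7259° = 0.571175 rad, β = (θ_goal − ψ) mod 360° = 313.3259° = 5.468569 rad.
Common terms: sin α = 0.540621, cos α = 0.841266, sin β = -0.727463, cos β = 0.686147, cos(α−β) = 0.183951, d² = 8.961612. Work in radians in the unit-radius frame; every candidate has L = ρ·(t + p + q).
LSL: p² = 2 + d² − 2cos(α−β) + 2d(sin α − sin β) = 18.185966; p = √p² = 4.264501; φ = atan2(cos β − cos α, d + sin α − sin β) = -0.036383 rad; t = (φ − α) mod 2π = 5.675628 rad, q = (β − φ) mod 2π = 5.504951 rad → L = 3.42·(5.675628 + 4.264501 + 5.504951) = 3.42·15.445080 = 52.822173 m
RSR: p² = 2 + d² − 2cos(α−β) + 2d(sin β − sin α) = 3.001453; p = √p² = 1.732470; φ = atan2(cos α − cos β, d − sin α + sin β) = 0.089656 rad; t = (α − φ) mod 2π = 0.481518 rad, q = (φ − β) mod 2π = 0.904273 rad → L = 3.42·(0.481518 + 1.732470 + 0.904273) = 3.42·3.118262 = 10.664455 m
LSR: p² = d² − 2 + 2cos(α−β) + 2d(sin α + sin β) = 6.210857; p = √p² = 2.492159; φ = atan2(−cos α − cos β, d + sin α + sin β) − atan2(−2, p) = 0.177900 rad; t = (φ − α) mod 2π = 5.889911 rad, q = (φ − β) mod 2π = 0.992517 rad → L = 3.42·(5.889911 + 2.492159 + 0.992517) = 3.42·9.374587 = 32.061087 m
RSL: p² = d² − 2 + 2cos(α−β) − 2d(sin α + sin β) = 8.448173; p = √p² = 2.906574; φ = atan2(cos α + cos β, d − sin α − sin β) − atan2(2, p) = -0.154966 rad; t = (α − φ) mod 2π = 0.726141 rad, q = (β − φ) mod 2π = 5.623535 rad → L = 3.42·(0.726141 + 2.906574 + 5.623535) = 3.42·9.256250 = 31.656374 m
RLR: c = (6 − d² + 2cos(α−β) + 2d(sin α − sin β))/8 = 0.624818; p = 2π − arccos c = 5.387288 rad; φ = atan2(cos α − cos β, d − sin α + sin β) = 0.089656 rad; t = (α − φ + p/2) mod 2π = 3.175162 rad, q = (α − β − t + p) mod 2π = 3.597917 rad → L = 3.42·(3.175162 + 5.387288 + 3.597917) = 3.42·12.160367 = 41.588456 m
LRL: c = (6 − d² + 2cos(α−β) − 2d(sin α − sin β))/8 = -1.273246, |c| > 1 → infeasible
Shortest: RSR with L = 10.664455 m ≈ 10.6645 m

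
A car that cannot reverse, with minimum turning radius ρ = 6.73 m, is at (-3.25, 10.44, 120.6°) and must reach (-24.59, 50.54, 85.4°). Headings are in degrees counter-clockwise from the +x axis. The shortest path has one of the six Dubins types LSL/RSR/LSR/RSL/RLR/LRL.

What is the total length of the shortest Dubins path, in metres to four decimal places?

Let ψ = atan2(Δy, Δx) = atan2(40.10, -21.34) = 118.0205° be the start→goal bearing.
Normalize: d = |goal − start| / ρ = 45.424725/6.73 = 6.749588, α = (θ_start − ψ) mod 360° = 2.5795° = 0.045020 rad, β = (θ_goal − ψ) mod 360° = 327.3795° = 5.713849 rad.
Common terms: sin α = 0.045005, cos α = 0.998987, sin β = -0.539073, cos β = 0.842259, cos(α−β) = 0.817145, d² = 45.556933. Work in radians in the unit-radius frame; every candidate has L = ρ·(t + p + q).
LSL: p² = 2 + d² − 2cos(α−β) + 2d(sin α − sin β) = 53.807209; p = √p² = 7.335340; φ = atan2(cos β − cos α, d + sin α − sin β) = -0.021368 rad; t = (φ − α) mod 2π = 6.216798 rad, q = (β − φ) mod 2π = 5.735217 rad → L = 6.73·(6.216798 + 7.335340 + 5.735217) = 6.73·19.287354 = 129.803895 m
RSR: p² = 2 + d² − 2cos(α−β) + 2d(sin β − sin α) = 38.038077; p = √p² = 6.167502; φ = atan2(cos α − cos β, d − sin α + sin β) = 0.025415 rad; t = (α − φ) mod 2π = 0.019605 rad, q = (φ − β) mod 2π = 0.594751 rad → L = 6.73·(0.019605 + 6.167502 + 0.594751) = 6.73·6.781858 = 45.641902 m
LSR: p² = d² − 2 + 2cos(α−β) + 2d(sin α + sin β) = 38.521709; p = √p² = 6.206586; φ = atan2(−cos α − cos β, d + sin α + sin β) − atan2(−2, p) = 0.025477 rad; t = (φ − α) mod 2π = 6.263642 rad, q = (φ − β) mod 2π = 0.594813 rad → L = 6.73·(6.263642 + 6.206586 + 0.594813) = 6.73·13.065040 = 87.927722 m
RSL: p² = d² − 2 + 2cos(α−β) − 2d(sin α + sin β) = 51.860736; p = √p² = 7.201440; φ = atan2(cos α + cos β, d − sin α − sin β) − atan2(2, p) = -0.021979 rad; t = (α − φ) mod 2π = 0.066999 rad, q = (β − φ) mod 2π = 5.735829 rad → L = 6.73·(0.066999 + 7.201440 + 5.735829) = 6.73·13.004268 = 87.518724 m
RLR: c = (6 − d² + 2cos(α−β) + 2d(sin α − sin β))/8 = -3.754760, |c| > 1 → infeasible
LRL: c = (6 − d² + 2cos(α−β) − 2d(sin α − sin β))/8 = -5.725901, |c| > 1 → infeasible
Shortest: RSR with L = 45.641902 m ≈ 45.6419 m

45.6419 m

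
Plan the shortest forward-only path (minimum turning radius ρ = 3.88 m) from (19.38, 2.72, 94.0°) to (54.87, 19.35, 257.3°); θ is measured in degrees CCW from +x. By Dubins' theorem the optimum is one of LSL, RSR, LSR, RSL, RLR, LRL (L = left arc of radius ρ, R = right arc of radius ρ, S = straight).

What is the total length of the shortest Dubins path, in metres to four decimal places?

46.0467 m

Let ψ = atan2(Δy, Δx) = atan2(16.63, 35.49) = 25.1070° be the start→goal bearing.
Normalize: d = |goal − start| / ρ = 39.193073/3.88 = 10.101308, α = (θ_start − ψ) mod 360° = 68.8930° = 1.202410 rad, β = (θ_goal − ψ) mod 360° = 232.1930° = 4.052533 rad.
Common terms: sin α = 0.932910, cos α = 0.360110, sin β = -0.790080, cos β = -0.613003, cos(α−β) = -0.957822, d² = 102.036415. Work in radians in the unit-radius frame; every candidate has L = ρ·(t + p + q).
LSL: p² = 2 + d² − 2cos(α−β) + 2d(sin α − sin β) = 140.760965; p = √p² = 11.864273; φ = atan2(cos β − cos α, d + sin α − sin β) = -0.082113 rad; t = (φ − α) mod 2π = 4.998662 rad, q = (β − φ) mod 2π = 4.134646 rad → L = 3.88·(4.998662 + 11.864273 + 4.134646) = 3.88·20.997581 = 81.470613 m
RSR: p² = 2 + d² − 2cos(α−β) + 2d(sin β − sin α) = 71.143154; p = √p² = 8.434640; φ = atan2(cos α − cos β, d − sin α + sin β) = 0.115629 rad; t = (α − φ) mod 2π = 1.086782 rad, q = (φ − β) mod 2π = 2.346281 rad → L = 3.88·(1.086782 + 8.434640 + 2.346281) = 3.88·11.867703 = 46.046687 m
LSR: p² = d² − 2 + 2cos(α−β) + 2d(sin α + sin β) = 101.006295; p = √p² = 10.050189; φ = atan2(−cos α − cos β, d + sin α + sin β) − atan2(−2, p) = 0.221117 rad; t = (φ − α) mod 2π = 5.301892 rad, q = (φ − β) mod 2π = 2.451769 rad → L = 3.88·(5.301892 + 10.050189 + 2.451769) = 3.88·17.803850 = 69.078937 m
RSL: p² = d² − 2 + 2cos(α−β) − 2d(sin α + sin β) = 95.235244; p = √p² = 9.758855; φ = atan2(cos α + cos β, d − sin α − sin β) − atan2(2, p) = -0.227532 rad; t = (α − φ) mod 2π = 1.429942 rad, q = (β − φ) mod 2π = 4.280065 rad → L = 3.88·(1.429942 + 9.758855 + 4.280065) = 3.88·15.468862 = 60.019185 m
RLR: c = (6 − d² + 2cos(α−β) + 2d(sin α − sin β))/8 = -7.892894, |c| > 1 → infeasible
LRL: c = (6 − d² + 2cos(α−β) − 2d(sin α − sin β))/8 = -16.595121, |c| > 1 → infeasible
Shortest: RSR with L = 46.046687 m ≈ 46.0467 m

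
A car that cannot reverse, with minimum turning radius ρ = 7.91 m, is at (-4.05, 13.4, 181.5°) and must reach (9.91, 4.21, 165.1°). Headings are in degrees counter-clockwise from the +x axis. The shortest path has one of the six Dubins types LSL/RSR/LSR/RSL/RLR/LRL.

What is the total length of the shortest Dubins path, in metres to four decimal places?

62.1676 m

Let ψ = atan2(Δy, Δx) = atan2(-9.19, 13.96) = -33.3573° be the start→goal bearing.
Normalize: d = |goal − start| / ρ = 16.713399/7.91 = 2.112945, α = (θ_start − ψ) mod 360° = 214.8573° = 3.749967 rad, β = (θ_goal − ψ) mod 360° = 198.4573° = 3.463733 rad.
Common terms: sin α = -0.571534, cos α = -0.820578, sin β = -0.316598, cos β = -0.948560, cos(α−β) = 0.959314, d² = 4.464539. Work in radians in the unit-radius frame; every candidate has L = ρ·(t + p + q).
LSL: p² = 2 + d² − 2cos(α−β) + 2d(sin α − sin β) = 3.468576; p = √p² = 1.862411; φ = atan2(cos β − cos α, d + sin α − sin β) = -0.068773 rad; t = (φ − α) mod 2π = 2.464446 rad, q = (β − φ) mod 2π = 3.532506 rad → L = 7.91·(2.464446 + 1.862411 + 3.532506) = 7.91·7.859363 = 62.167559 m
RSR: p² = 2 + d² − 2cos(α−β) + 2d(sin β − sin α) = 5.623245; p = √p² = 2.371338; φ = atan2(cos α − cos β, d − sin α + sin β) = 0.053997 rad; t = (α − φ) mod 2π = 3.695971 rad, q = (φ − β) mod 2π = 2.873449 rad → L = 7.91·(3.695971 + 2.371338 + 2.873449) = 7.91·8.940758 = 70.721393 m
LSR: p² = d² − 2 + 2cos(α−β) + 2d(sin α + sin β) = 0.630018; p = √p² = 0.793737; φ = atan2(−cos α − cos β, d + sin α + sin β) − atan2(−2, p) = 2.158234 rad; t = (φ − α) mod 2π = 4.691453 rad, q = (φ − β) mod 2π = 4.977687 rad → L = 7.91·(4.691453 + 0.793737 + 4.977687) = 7.91·10.462876 = 82.761349 m
RSL: p² = d² − 2 + 2cos(α−β) − 2d(sin α + sin β) = 8.136315; p = √p² = 2.852423; φ = atan2(cos α + cos β, d − sin α − sin β) − atan2(2, p) = -1.144167 rad; t = (α − φ) mod 2π = 4.894134 rad, q = (β − φ) mod 2π = 4.607900 rad → L = 7.91·(4.894134 + 2.852423 + 4.607900) = 7.91·12.354457 = 97.723751 m
RLR: c = (6 − d² + 2cos(α−β) + 2d(sin α − sin β))/8 = 0.297094; p = 2π − arccos c = 5.014037 rad; φ = atan2(cos α − cos β, d − sin α + sin β) = 0.053997 rad; t = (α − φ + p/2) mod 2π = 6.202989 rad, q = (α − β − t + p) mod 2π = 5.380467 rad → L = 7.91·(6.202989 + 5.014037 + 5.380467) = 7.91·16.597494 = 131.286174 m
LRL: c = (6 − d² + 2cos(α−β) − 2d(sin α − sin β))/8 = 0.566428; p = 2π − arccos c = 5.314554 rad; φ = atan2(cos β − cos α, d + sin α − sin β) = -0.068773 rad; t = (φ − α + p/2) mod 2π = 5.121723 rad, q = (β − α − t + p) mod 2π = 6.189783 rad → L = 7.91·(5.121723 + 5.314554 + 6.189783) = 7.91·16.626059 = 131.512129 m
Shortest: LSL with L = 62.167559 m ≈ 62.1676 m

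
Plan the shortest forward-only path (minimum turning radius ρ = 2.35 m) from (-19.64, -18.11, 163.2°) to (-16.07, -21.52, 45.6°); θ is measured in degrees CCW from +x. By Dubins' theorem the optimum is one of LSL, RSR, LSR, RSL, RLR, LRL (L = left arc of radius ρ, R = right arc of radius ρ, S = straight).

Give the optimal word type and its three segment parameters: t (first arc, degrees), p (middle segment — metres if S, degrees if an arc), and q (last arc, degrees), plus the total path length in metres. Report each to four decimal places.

LSL: t = 207.4626°, p = 2.6154 m, q = 34.9374°, L = 12.5575 m

Let ψ = atan2(Δy, Δx) = atan2(-3.41, 3.57) = -43.6869° be the start→goal bearing.
Normalize: d = |goal − start| / ρ = 4.936902/2.35 = 2.100809, α = (θ_start − ψ) mod 360° = 206.8869° = 3.610857 rad, β = (θ_goal − ψ) mod 360° = 89.2869° = 1.558350 rad.
Common terms: sin α = -0.452230, cos α = -0.891901, sin β = 0.999923, cos β = 0.012446, cos(α−β) = -0.463296, d² = 4.413400. Work in radians in the unit-radius frame; every candidate has L = ρ·(t + p + q).
LSL: p² = 2 + d² − 2cos(α−β) + 2d(sin α − sin β) = 1.238600; p = √p² = 1.112924; φ = atan2(cos β − cos α, d + sin α − sin β) = 0.948577 rad; t = (φ − α) mod 2π = 3.620905 rad, q = (β − φ) mod 2π = 0.609773 rad → L = 2.35·(3.620905 + 1.112924 + 0.609773) = 2.35·5.343602 = 12.557465 m
RSR: p² = 2 + d² − 2cos(α−β) + 2d(sin β − sin α) = 13.441384; p = √p² = 3.666249; φ = atan2(cos α − cos β, d − sin α + sin β) = -0.249241 rad; t = (α − φ) mod 2π = 3.860098 rad, q = (φ − β) mod 2π = 4.475595 rad → L = 2.35·(3.860098 + 3.666249 + 4.475595) = 2.35·12.001942 = 28.204563 m
LSR: p² = d² − 2 + 2cos(α−β) + 2d(sin α + sin β) = 3.788002; p = √p² = 1.946279; φ = atan2(−cos α − cos β, d + sin α + sin β) − atan2(−2, p) = 1.119612 rad; t = (φ − α) mod 2π = 3.791941 rad, q = (φ − β) mod 2π = 5.844448 rad → L = 2.35·(3.791941 + 1.946279 + 5.844448) = 2.35·11.582668 = 27.219269 m
RSL: p² = d² − 2 + 2cos(α−β) − 2d(sin α + sin β) = -0.814387 < 0 → infeasible
RLR: c = (6 − d² + 2cos(α−β) + 2d(sin α − sin β))/8 = -0.680173; p = 2π − arccos c = 3.964390 rad; φ = atan2(cos α − cos β, d − sin α + sin β) = -0.249241 rad; t = (α − φ + p/2) mod 2π = 5.842293 rad, q = (α − β − t + p) mod 2π = 0.174605 rad → L = 2.35·(5.842293 + 3.964390 + 0.174605) = 2.35·9.981288 = 23.456027 m
LRL: c = (6 − d² + 2cos(α−β) − 2d(sin α − sin β))/8 = 0.845175; p = 2π − arccos c = 5.719281 rad; φ = atan2(cos β − cos α, d + sin α − sin β) = 0.948577 rad; t = (φ − α + p/2) mod 2π = 0.197361 rad, q = (β − α − t + p) mod 2π = 3.469413 rad → L = 2.35·(0.197361 + 5.719281 + 3.469413) = 2.35·9.386056 = 22.057231 m
Shortest: LSL with L = 12.557465 m ≈ 12.5575 m
Convert LSL to answer units (arcs ×180/π): t = 3.620905·180/π = 207.4626°, p = ρ·p = 2.35·1.112924 = 2.6154 m, q = 0.609773·180/π = 34.9374°, L = 12.5575 m.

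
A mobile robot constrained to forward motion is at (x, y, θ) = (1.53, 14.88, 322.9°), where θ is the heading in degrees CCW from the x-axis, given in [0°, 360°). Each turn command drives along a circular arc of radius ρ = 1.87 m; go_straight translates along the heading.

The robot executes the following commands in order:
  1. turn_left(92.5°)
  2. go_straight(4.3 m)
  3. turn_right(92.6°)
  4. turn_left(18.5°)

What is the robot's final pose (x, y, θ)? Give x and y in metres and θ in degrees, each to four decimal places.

set_pose: (x, y, θ) = (1.5300, 14.8800, 322.9000°), ρ = 1.87
turn_left(92.5°): centre at ρ to the left, rotate +92.5° → (4.1973, 15.3096, 415.4000° ≡ 55.4000°)
go_straight(4.3): x += 4.3·cos θ, y += 4.3·sin θ → (6.6390, 18.8491, 55.4000°)
turn_right(92.6°): centre at ρ to the right, rotate −92.6° → (9.3089, 19.2767, -37.2000° ≡ 322.8000°)
turn_left(18.5°): centre at ρ to the left, rotate +18.5° → (9.8399, 18.9950, 341.3000°)

(9.8399, 18.9950, 341.3000°)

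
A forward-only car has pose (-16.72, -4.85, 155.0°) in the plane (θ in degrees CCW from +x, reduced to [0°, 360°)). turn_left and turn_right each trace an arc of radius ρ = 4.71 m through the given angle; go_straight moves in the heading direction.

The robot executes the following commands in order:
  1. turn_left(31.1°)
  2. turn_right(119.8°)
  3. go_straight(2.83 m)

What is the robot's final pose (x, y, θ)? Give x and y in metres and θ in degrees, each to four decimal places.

(-22.8868, 4.7325, 66.3000°)

set_pose: (x, y, θ) = (-16.7200, -4.8500, 155.0000°), ρ = 4.71
turn_left(31.1°): centre at ρ to the left, rotate +31.1° → (-19.2110, -4.4354, 186.1000°)
turn_right(119.8°): centre at ρ to the right, rotate −119.8° → (-24.0243, 2.1411, 66.3000°)
go_straight(2.83): x += 2.83·cos θ, y += 2.83·sin θ → (-22.8868, 4.7325, 66.3000°)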